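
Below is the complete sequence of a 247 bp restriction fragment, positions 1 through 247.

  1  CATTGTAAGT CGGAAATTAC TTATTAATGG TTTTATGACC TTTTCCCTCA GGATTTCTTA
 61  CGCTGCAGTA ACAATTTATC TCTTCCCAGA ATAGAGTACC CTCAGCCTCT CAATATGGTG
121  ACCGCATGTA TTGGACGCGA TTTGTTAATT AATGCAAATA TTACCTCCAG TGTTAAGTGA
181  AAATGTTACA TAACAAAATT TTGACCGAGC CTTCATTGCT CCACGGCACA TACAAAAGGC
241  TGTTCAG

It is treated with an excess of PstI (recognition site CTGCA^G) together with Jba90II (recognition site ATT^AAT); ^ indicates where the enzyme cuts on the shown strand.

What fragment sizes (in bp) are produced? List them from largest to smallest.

97, 83, 42, 25 bp

The PstI site (CTGCAG) starts at position 63.
PstI cuts after base 5 of each site (before the last base), so after position 67.
Jba90II sites (ATTAAT) start at positions 23, 148.
Jba90II cuts after base 3 of each site, so after positions 25, 150.
Combined cut positions: 25, 67, 150.
Linear molecule, 3 cuts → 4 fragments:
  1–25 → 25 bp
  26–67 → 42 bp
  68–150 → 83 bp
  151–247 → 97 bp
Sorted largest to smallest: 97, 83, 42, 25 bp.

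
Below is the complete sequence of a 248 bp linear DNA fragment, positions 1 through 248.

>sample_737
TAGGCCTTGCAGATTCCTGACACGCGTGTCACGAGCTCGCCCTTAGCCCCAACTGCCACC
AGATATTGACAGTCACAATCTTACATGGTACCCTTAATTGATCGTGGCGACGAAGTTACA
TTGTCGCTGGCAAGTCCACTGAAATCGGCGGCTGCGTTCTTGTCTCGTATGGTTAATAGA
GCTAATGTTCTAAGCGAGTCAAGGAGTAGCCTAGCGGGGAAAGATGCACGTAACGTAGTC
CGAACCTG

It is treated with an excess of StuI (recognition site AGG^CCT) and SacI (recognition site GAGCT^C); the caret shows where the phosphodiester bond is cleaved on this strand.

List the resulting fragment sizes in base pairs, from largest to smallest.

The StuI site (AGGCCT) starts at position 2.
StuI cuts after base 3 of each site, so after position 4.
The SacI site (GAGCTC) starts at position 33.
SacI cuts after base 5 of each site (before the last base), so after position 37.
Combined cut positions: 4, 37.
Linear molecule, 2 cuts → 3 fragments:
  1–4 → 4 bp
  5–37 → 33 bp
  38–248 → 211 bp
Sorted largest to smallest: 211, 33, 4 bp.

211, 33, 4 bp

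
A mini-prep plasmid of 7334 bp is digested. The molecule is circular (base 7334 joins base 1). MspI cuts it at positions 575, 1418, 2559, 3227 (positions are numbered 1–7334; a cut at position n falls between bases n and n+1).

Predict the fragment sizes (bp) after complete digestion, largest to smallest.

Circular molecule, 4 cuts → 4 fragments:
  1418 − 575 = 843 bp
  2559 − 1418 = 1141 bp
  3227 − 2559 = 668 bp
  wrap: 7334 − 3227 + 575 = 4682 bp
Sorted largest to smallest: 4682, 1141, 843, 668 bp.

4682, 1141, 843, 668 bp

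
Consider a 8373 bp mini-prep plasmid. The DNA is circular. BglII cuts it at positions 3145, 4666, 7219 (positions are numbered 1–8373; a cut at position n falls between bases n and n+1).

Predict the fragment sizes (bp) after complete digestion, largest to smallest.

4299, 2553, 1521 bp

Circular molecule, 3 cuts → 3 fragments:
  4666 − 3145 = 1521 bp
  7219 − 4666 = 2553 bp
  wrap: 8373 − 7219 + 3145 = 4299 bp
Sorted largest to smallest: 4299, 2553, 1521 bp.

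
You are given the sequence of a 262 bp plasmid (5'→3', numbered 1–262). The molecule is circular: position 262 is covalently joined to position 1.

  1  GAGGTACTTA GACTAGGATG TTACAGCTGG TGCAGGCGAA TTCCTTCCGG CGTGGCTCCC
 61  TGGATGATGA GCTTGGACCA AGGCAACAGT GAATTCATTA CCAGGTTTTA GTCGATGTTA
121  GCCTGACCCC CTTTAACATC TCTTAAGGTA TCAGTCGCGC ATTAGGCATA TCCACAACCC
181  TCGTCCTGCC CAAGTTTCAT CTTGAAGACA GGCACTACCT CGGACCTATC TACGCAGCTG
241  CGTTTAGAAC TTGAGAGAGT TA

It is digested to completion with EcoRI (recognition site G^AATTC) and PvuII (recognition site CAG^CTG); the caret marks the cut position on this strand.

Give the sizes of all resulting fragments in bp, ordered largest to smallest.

146, 53, 51, 12 bp

EcoRI sites (GAATTC) start at positions 38, 91.
EcoRI cuts after the first base of each site, so after positions 38, 91.
PvuII sites (CAGCTG) start at positions 24, 235.
PvuII cuts after base 3 of each site, so after positions 26, 237.
Combined cut positions: 26, 38, 91, 237.
Circular molecule, 4 cuts → 4 fragments:
  27–38 → 12 bp
  39–91 → 53 bp
  92–237 → 146 bp
  238–262 then 1–26 → 25 + 26 = 51 bp
Sorted largest to smallest: 146, 53, 51, 12 bp.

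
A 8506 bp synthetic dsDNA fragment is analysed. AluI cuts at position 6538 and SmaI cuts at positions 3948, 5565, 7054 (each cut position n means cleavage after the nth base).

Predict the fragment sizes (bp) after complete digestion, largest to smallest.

Combined cut positions (sorted): 3948, 5565, 6538, 7054.
Linear molecule, 4 cuts → 5 fragments:
  3948 − 0 = 3948 bp
  5565 − 3948 = 1617 bp
  6538 − 5565 = 973 bp
  7054 − 6538 = 516 bp
  8506 − 7054 = 1452 bp
Sorted largest to smallest: 3948, 1617, 1452, 973, 516 bp.

3948, 1617, 1452, 973, 516 bp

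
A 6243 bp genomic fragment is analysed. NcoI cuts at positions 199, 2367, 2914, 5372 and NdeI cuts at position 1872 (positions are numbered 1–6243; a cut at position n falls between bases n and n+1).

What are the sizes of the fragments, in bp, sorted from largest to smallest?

2458, 1673, 871, 547, 495, 199 bp

Combined cut positions (sorted): 199, 1872, 2367, 2914, 5372.
Linear molecule, 5 cuts → 6 fragments:
  199 − 0 = 199 bp
  1872 − 199 = 1673 bp
  2367 − 1872 = 495 bp
  2914 − 2367 = 547 bp
  5372 − 2914 = 2458 bp
  6243 − 5372 = 871 bp
Sorted largest to smallest: 2458, 1673, 871, 547, 495, 199 bp.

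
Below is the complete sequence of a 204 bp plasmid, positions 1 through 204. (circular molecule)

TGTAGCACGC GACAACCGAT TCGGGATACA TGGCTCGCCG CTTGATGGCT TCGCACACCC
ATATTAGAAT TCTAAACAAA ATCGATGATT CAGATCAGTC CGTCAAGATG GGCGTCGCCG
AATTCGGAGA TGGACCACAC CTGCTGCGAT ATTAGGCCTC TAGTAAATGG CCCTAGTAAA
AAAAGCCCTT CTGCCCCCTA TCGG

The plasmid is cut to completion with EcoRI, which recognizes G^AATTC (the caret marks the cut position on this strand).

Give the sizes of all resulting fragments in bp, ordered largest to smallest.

151, 53 bp

EcoRI sites (GAATTC) start at positions 67, 120.
EcoRI cuts after the first base of each site, so after positions 67, 120.
Circular molecule, 2 cuts → 2 fragments:
  68–120 → 53 bp
  121–204 then 1–67 → 84 + 67 = 151 bp
Sorted largest to smallest: 151, 53 bp.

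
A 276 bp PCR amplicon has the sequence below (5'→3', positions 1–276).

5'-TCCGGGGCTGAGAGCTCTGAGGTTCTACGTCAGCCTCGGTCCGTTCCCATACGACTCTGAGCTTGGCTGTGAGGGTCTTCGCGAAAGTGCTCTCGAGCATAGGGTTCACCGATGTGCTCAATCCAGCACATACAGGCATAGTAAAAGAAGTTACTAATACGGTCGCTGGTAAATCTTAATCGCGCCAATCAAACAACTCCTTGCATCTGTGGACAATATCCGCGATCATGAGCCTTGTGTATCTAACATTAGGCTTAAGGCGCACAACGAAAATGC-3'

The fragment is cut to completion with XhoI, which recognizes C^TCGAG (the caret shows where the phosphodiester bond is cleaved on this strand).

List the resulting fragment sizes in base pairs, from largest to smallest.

The XhoI site (CTCGAG) starts at position 92.
XhoI cuts after the first base of each site, so after position 92.
Linear molecule, 1 cut → 2 fragments:
  1–92 → 92 bp
  93–276 → 184 bp
Sorted largest to smallest: 184, 92 bp.

184, 92 bp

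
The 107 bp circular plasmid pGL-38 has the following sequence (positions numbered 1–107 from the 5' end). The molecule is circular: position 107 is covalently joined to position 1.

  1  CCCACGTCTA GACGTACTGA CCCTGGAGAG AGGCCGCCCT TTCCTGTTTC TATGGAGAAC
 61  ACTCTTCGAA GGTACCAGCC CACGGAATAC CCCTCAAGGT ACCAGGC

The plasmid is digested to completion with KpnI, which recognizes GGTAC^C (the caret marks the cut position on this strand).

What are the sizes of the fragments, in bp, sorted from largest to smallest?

80, 27 bp

KpnI sites (GGTACC) start at positions 71, 98.
KpnI cuts after base 5 of each site (before the last base), so after positions 75, 102.
Circular molecule, 2 cuts → 2 fragments:
  76–102 → 27 bp
  103–107 then 1–75 → 5 + 75 = 80 bp
Sorted largest to smallest: 80, 27 bp.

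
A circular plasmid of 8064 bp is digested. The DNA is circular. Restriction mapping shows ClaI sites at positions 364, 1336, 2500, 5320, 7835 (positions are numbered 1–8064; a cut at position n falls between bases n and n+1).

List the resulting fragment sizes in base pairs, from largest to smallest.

Circular molecule, 5 cuts → 5 fragments:
  1336 − 364 = 972 bp
  2500 − 1336 = 1164 bp
  5320 − 2500 = 2820 bp
  7835 − 5320 = 2515 bp
  wrap: 8064 − 7835 + 364 = 593 bp
Sorted largest to smallest: 2820, 2515, 1164, 972, 593 bp.

2820, 2515, 1164, 972, 593 bp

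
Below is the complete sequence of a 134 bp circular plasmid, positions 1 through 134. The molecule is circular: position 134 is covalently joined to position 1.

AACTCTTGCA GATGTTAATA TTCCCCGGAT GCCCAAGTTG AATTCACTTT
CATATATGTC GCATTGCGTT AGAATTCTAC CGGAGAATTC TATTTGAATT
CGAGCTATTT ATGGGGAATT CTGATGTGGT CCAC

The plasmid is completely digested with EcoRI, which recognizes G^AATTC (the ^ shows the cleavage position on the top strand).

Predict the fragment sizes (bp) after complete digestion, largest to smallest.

58, 32, 20, 13, 11 bp

EcoRI sites (GAATTC) start at positions 40, 72, 85, 96, 116.
EcoRI cuts after the first base of each site, so after positions 40, 72, 85, 96, 116.
Circular molecule, 5 cuts → 5 fragments:
  41–72 → 32 bp
  73–85 → 13 bp
  86–96 → 11 bp
  97–116 → 20 bp
  117–134 then 1–40 → 18 + 40 = 58 bp
Sorted largest to smallest: 58, 32, 20, 13, 11 bp.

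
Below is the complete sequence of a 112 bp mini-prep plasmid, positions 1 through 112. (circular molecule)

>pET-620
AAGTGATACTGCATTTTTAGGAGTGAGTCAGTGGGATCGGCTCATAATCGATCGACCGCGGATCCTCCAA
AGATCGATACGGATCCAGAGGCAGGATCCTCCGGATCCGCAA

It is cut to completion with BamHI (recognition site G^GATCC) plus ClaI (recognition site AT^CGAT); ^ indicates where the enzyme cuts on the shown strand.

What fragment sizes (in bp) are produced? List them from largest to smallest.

BamHI sites (GGATCC) start at positions 60, 81, 94, 103.
BamHI cuts after the first base of each site, so after positions 60, 81, 94, 103.
ClaI sites (ATCGAT) start at positions 47, 73.
ClaI cuts after base 2 of each site, so after positions 48, 74.
Combined cut positions: 48, 60, 74, 81, 94, 103.
Circular molecule, 6 cuts → 6 fragments:
  49–60 → 12 bp
  61–74 → 14 bp
  75–81 → 7 bp
  82–94 → 13 bp
  95–103 → 9 bp
  104–112 then 1–48 → 9 + 48 = 57 bp
Sorted largest to smallest: 57, 14, 13, 12, 9, 7 bp.

57, 14, 13, 12, 9, 7 bp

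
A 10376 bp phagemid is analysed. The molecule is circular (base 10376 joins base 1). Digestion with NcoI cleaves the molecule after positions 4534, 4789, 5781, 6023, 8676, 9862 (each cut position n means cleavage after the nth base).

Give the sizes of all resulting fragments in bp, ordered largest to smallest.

Circular molecule, 6 cuts → 6 fragments:
  4789 − 4534 = 255 bp
  5781 − 4789 = 992 bp
  6023 − 5781 = 242 bp
  8676 − 6023 = 2653 bp
  9862 − 8676 = 1186 bp
  wrap: 10376 − 9862 + 4534 = 5048 bp
Sorted largest to smallest: 5048, 2653, 1186, 992, 255, 242 bp.

5048, 2653, 1186, 992, 255, 242 bp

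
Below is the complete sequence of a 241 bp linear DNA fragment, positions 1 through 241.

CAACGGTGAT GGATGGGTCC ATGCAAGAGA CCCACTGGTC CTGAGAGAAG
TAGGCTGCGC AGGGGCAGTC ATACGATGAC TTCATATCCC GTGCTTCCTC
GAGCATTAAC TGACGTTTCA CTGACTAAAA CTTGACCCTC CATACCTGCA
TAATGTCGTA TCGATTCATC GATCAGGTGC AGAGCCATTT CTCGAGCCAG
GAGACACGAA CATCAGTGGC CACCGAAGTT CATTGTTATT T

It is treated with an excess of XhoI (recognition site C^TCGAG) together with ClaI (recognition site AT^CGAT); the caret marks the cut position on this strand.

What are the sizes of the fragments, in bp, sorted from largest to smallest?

98, 63, 50, 22, 8 bp

XhoI sites (CTCGAG) start at positions 98, 191.
XhoI cuts after the first base of each site, so after positions 98, 191.
ClaI sites (ATCGAT) start at positions 160, 168.
ClaI cuts after base 2 of each site, so after positions 161, 169.
Combined cut positions: 98, 161, 169, 191.
Linear molecule, 4 cuts → 5 fragments:
  1–98 → 98 bp
  99–161 → 63 bp
  162–169 → 8 bp
  170–191 → 22 bp
  192–241 → 50 bp
Sorted largest to smallest: 98, 63, 50, 22, 8 bp.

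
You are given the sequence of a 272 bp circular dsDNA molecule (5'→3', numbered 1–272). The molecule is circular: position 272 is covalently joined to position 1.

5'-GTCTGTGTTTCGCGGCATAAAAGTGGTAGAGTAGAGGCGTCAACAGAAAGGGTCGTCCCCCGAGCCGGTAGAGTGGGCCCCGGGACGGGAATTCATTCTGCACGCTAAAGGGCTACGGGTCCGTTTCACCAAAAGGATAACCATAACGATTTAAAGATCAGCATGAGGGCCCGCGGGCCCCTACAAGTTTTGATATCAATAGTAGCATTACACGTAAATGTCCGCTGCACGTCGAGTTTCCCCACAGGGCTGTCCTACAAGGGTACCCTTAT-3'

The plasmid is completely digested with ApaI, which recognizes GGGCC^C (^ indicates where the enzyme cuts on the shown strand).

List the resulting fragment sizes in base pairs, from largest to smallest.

ApaI sites (GGGCCC) start at positions 75, 167, 175.
ApaI cuts after base 5 of each site (before the last base), so after positions 79, 171, 179.
Circular molecule, 3 cuts → 3 fragments:
  80–171 → 92 bp
  172–179 → 8 bp
  180–272 then 1–79 → 93 + 79 = 172 bp
Sorted largest to smallest: 172, 92, 8 bp.

172, 92, 8 bp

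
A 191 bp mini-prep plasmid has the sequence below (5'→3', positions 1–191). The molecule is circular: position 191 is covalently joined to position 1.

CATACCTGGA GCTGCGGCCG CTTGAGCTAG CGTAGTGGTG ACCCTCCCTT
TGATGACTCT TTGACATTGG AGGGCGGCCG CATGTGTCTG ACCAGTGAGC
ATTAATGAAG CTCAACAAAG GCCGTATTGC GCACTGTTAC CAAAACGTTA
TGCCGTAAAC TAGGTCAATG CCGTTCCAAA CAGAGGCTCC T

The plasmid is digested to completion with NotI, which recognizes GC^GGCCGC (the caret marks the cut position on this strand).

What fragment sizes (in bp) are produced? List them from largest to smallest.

NotI sites (GCGGCCGC) start at positions 14, 74.
NotI cuts after base 2 of each site, so after positions 15, 75.
Circular molecule, 2 cuts → 2 fragments:
  16–75 → 60 bp
  76–191 then 1–15 → 116 + 15 = 131 bp
Sorted largest to smallest: 131, 60 bp.

131, 60 bp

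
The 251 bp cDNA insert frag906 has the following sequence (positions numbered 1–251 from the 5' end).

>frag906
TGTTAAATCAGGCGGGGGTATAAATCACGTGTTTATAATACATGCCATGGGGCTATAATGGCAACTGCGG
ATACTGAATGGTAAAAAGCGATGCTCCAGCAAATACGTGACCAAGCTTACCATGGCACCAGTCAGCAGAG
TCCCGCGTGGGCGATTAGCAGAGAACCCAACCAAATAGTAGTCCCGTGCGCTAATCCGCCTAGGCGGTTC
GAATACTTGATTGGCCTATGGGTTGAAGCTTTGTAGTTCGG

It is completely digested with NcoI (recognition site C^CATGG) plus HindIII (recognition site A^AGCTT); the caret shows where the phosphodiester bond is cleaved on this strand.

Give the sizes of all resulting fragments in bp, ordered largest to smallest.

NcoI sites (CCATGG) start at positions 45, 120.
NcoI cuts after the first base of each site, so after positions 45, 120.
HindIII sites (AAGCTT) start at positions 113, 236.
HindIII cuts after the first base of each site, so after positions 113, 236.
Combined cut positions: 45, 113, 120, 236.
Linear molecule, 4 cuts → 5 fragments:
  1–45 → 45 bp
  46–113 → 68 bp
  114–120 → 7 bp
  121–236 → 116 bp
  237–251 → 15 bp
Sorted largest to smallest: 116, 68, 45, 15, 7 bp.

116, 68, 45, 15, 7 bp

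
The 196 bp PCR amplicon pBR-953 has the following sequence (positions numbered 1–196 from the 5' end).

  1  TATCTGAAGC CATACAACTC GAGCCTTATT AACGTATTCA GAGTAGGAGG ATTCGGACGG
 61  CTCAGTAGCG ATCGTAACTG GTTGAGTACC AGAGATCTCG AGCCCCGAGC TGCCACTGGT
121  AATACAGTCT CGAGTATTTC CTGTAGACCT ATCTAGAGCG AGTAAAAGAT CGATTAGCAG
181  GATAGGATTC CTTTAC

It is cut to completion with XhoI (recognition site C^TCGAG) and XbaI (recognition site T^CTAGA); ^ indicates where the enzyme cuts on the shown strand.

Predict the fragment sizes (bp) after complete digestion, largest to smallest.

79, 44, 32, 23, 18 bp

XhoI sites (CTCGAG) start at positions 18, 97, 129.
XhoI cuts after the first base of each site, so after positions 18, 97, 129.
The XbaI site (TCTAGA) starts at position 152.
XbaI cuts after the first base of each site, so after position 152.
Combined cut positions: 18, 97, 129, 152.
Linear molecule, 4 cuts → 5 fragments:
  1–18 → 18 bp
  19–97 → 79 bp
  98–129 → 32 bp
  130–152 → 23 bp
  153–196 → 44 bp
Sorted largest to smallest: 79, 44, 32, 23, 18 bp.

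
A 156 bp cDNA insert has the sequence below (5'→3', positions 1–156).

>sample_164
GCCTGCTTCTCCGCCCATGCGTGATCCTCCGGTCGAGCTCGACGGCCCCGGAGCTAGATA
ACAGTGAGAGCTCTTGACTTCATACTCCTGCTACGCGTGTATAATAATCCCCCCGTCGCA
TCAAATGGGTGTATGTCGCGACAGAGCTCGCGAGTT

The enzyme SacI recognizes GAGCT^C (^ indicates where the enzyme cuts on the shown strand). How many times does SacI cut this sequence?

GAGCTC occurs starting at positions 35, 68, 144.
SacI cuts at 3 sites.

3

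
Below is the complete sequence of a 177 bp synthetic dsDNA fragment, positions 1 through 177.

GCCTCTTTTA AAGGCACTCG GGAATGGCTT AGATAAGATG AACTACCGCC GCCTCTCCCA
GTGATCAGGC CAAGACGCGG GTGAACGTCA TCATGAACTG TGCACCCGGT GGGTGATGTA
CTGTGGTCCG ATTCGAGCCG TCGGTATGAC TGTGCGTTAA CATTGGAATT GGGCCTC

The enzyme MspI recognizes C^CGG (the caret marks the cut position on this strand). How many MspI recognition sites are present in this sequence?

CCGG occurs starting at position 106.
MspI cuts at 1 site.

1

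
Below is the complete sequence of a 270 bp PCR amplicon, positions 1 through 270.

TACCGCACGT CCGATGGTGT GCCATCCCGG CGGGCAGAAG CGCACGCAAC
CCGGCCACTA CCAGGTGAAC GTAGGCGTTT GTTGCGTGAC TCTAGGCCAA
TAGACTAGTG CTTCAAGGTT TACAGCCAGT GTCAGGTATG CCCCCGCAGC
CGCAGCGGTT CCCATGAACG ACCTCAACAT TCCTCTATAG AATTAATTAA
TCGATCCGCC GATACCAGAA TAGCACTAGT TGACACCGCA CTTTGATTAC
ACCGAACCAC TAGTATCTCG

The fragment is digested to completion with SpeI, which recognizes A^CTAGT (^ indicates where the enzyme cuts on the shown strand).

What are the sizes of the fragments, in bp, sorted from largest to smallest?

SpeI sites (ACTAGT) start at positions 104, 225, 259.
SpeI cuts after the first base of each site, so after positions 104, 225, 259.
Linear molecule, 3 cuts → 4 fragments:
  1–104 → 104 bp
  105–225 → 121 bp
  226–259 → 34 bp
  260–270 → 11 bp
Sorted largest to smallest: 121, 104, 34, 11 bp.

121, 104, 34, 11 bp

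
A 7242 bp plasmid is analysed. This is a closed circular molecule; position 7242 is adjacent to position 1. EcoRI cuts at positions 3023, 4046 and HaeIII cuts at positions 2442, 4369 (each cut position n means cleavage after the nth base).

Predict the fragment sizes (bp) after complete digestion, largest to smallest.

5315, 1023, 581, 323 bp

Combined cut positions (sorted): 2442, 3023, 4046, 4369.
Circular molecule, 4 cuts → 4 fragments:
  3023 − 2442 = 581 bp
  4046 − 3023 = 1023 bp
  4369 − 4046 = 323 bp
  wrap: 7242 − 4369 + 2442 = 5315 bp
Sorted largest to smallest: 5315, 1023, 581, 323 bp.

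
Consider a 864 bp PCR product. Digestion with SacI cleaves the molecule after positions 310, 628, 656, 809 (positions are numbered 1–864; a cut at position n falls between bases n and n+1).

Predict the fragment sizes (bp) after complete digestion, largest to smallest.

Linear molecule, 4 cuts → 5 fragments:
  310 − 0 = 310 bp
  628 − 310 = 318 bp
  656 − 628 = 28 bp
  809 − 656 = 153 bp
  864 − 809 = 55 bp
Sorted largest to smallest: 318, 310, 153, 55, 28 bp.

318, 310, 153, 55, 28 bp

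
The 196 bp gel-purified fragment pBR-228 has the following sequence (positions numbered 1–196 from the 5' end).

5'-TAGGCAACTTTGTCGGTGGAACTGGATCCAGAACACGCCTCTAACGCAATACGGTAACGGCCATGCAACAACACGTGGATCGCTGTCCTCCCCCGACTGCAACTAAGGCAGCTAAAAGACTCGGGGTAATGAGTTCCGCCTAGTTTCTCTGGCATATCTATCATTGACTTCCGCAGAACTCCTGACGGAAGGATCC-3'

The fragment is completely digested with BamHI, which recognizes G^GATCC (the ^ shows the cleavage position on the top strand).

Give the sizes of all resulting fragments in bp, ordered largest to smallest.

BamHI sites (GGATCC) start at positions 24, 191.
BamHI cuts after the first base of each site, so after positions 24, 191.
Linear molecule, 2 cuts → 3 fragments:
  1–24 → 24 bp
  25–191 → 167 bp
  192–196 → 5 bp
Sorted largest to smallest: 167, 24, 5 bp.

167, 24, 5 bp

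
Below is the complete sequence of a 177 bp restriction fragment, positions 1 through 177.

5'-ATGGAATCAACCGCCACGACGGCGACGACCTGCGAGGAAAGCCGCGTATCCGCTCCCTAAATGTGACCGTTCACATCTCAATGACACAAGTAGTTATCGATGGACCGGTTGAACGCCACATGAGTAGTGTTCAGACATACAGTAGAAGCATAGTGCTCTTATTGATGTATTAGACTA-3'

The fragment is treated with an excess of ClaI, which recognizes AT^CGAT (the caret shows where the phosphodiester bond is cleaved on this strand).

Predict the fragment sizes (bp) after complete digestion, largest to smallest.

97, 80 bp

The ClaI site (ATCGAT) starts at position 96.
ClaI cuts after base 2 of each site, so after position 97.
Linear molecule, 1 cut → 2 fragments:
  1–97 → 97 bp
  98–177 → 80 bp
Sorted largest to smallest: 97, 80 bp.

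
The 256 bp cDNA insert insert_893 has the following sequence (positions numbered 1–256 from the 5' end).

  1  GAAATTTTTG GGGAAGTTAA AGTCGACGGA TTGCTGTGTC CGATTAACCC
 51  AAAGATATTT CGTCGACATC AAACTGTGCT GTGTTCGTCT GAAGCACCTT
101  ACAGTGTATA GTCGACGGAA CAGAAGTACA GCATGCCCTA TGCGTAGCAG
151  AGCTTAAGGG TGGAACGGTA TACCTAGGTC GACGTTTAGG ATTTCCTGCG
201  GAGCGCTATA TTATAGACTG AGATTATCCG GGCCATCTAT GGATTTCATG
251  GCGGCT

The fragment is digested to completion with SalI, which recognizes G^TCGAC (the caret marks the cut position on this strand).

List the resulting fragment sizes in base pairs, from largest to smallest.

78, 67, 49, 40, 22 bp

SalI sites (GTCGAC) start at positions 22, 62, 111, 178.
SalI cuts after the first base of each site, so after positions 22, 62, 111, 178.
Linear molecule, 4 cuts → 5 fragments:
  1–22 → 22 bp
  23–62 → 40 bp
  63–111 → 49 bp
  112–178 → 67 bp
  179–256 → 78 bp
Sorted largest to smallest: 78, 67, 49, 40, 22 bp.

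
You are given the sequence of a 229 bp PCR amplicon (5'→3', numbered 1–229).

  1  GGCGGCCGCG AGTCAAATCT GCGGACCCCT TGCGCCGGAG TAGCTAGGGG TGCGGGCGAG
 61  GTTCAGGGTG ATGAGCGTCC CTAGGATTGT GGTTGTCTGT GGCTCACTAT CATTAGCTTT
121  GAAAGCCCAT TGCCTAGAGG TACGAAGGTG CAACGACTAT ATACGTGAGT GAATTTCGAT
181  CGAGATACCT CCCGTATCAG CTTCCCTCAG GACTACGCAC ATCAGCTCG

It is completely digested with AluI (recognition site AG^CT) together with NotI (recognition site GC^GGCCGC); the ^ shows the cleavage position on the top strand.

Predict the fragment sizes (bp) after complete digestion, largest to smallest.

84, 73, 40, 25, 4, 3 bp

AluI sites (AGCT) start at positions 42, 115, 199, 224.
AluI cuts after base 2 of each site, so after positions 43, 116, 200, 225.
The NotI site (GCGGCCGC) starts at position 2.
NotI cuts after base 2 of each site, so after position 3.
Combined cut positions: 3, 43, 116, 200, 225.
Linear molecule, 5 cuts → 6 fragments:
  1–3 → 3 bp
  4–43 → 40 bp
  44–116 → 73 bp
  117–200 → 84 bp
  201–225 → 25 bp
  226–229 → 4 bp
Sorted largest to smallest: 84, 73, 40, 25, 4, 3 bp.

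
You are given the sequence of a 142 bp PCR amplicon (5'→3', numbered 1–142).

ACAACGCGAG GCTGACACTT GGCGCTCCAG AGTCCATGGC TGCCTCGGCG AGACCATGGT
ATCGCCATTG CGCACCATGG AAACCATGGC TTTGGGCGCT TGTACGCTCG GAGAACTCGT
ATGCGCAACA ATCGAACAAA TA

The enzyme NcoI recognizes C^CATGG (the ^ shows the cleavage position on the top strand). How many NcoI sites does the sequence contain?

CCATGG occurs starting at positions 34, 54, 75, 84.
NcoI cuts at 4 sites.

4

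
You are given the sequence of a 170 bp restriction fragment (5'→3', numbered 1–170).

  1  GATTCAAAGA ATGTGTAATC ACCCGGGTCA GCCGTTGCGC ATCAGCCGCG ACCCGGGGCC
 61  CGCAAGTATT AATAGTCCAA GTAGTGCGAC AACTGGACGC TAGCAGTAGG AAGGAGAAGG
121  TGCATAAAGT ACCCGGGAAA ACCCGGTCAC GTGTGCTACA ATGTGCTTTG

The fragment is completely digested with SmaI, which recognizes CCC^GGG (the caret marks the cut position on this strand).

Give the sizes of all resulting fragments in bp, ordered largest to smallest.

80, 36, 30, 24 bp

SmaI sites (CCCGGG) start at positions 22, 52, 132.
SmaI cuts after base 3 of each site, so after positions 24, 54, 134.
Linear molecule, 3 cuts → 4 fragments:
  1–24 → 24 bp
  25–54 → 30 bp
  55–134 → 80 bp
  135–170 → 36 bp
Sorted largest to smallest: 80, 36, 30, 24 bp.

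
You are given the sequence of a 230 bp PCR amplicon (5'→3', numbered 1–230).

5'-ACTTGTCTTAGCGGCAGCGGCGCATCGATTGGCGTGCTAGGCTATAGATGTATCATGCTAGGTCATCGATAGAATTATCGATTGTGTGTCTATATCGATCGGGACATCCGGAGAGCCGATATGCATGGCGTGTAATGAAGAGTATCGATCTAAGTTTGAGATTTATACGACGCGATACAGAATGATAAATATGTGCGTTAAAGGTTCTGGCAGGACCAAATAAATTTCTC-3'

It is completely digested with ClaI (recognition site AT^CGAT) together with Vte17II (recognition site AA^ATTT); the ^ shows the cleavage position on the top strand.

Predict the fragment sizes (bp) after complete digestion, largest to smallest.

ClaI sites (ATCGAT) start at positions 24, 65, 77, 94, 144.
ClaI cuts after base 2 of each site, so after positions 25, 66, 78, 95, 145.
The Vte17II site (AAATTT) starts at position 222.
Vte17II cuts after base 2 of each site, so after position 223.
Combined cut positions: 25, 66, 78, 95, 145, 223.
Linear molecule, 6 cuts → 7 fragments:
  1–25 → 25 bp
  26–66 → 41 bp
  67–78 → 12 bp
  79–95 → 17 bp
  96–145 → 50 bp
  146–223 → 78 bp
  224–230 → 7 bp
Sorted largest to smallest: 78, 50, 41, 25, 17, 12, 7 bp.

78, 50, 41, 25, 17, 12, 7 bp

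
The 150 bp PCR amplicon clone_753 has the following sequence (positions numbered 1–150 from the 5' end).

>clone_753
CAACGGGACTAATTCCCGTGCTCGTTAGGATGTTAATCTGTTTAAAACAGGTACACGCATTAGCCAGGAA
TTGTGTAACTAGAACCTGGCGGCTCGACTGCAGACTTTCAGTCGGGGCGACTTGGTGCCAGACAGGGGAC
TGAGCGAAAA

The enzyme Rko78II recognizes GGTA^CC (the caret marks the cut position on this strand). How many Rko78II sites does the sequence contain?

No occurrence of GGTACC is present in the sequence.
Rko78II does not cut: 0 sites.

0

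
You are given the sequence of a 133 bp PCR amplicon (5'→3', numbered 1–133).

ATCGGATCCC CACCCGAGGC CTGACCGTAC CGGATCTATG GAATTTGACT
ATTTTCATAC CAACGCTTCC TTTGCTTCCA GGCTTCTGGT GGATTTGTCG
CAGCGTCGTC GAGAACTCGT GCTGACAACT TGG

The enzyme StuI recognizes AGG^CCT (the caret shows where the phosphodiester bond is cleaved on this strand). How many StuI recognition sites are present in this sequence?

AGGCCT occurs starting at position 17.
StuI cuts at 1 site.

1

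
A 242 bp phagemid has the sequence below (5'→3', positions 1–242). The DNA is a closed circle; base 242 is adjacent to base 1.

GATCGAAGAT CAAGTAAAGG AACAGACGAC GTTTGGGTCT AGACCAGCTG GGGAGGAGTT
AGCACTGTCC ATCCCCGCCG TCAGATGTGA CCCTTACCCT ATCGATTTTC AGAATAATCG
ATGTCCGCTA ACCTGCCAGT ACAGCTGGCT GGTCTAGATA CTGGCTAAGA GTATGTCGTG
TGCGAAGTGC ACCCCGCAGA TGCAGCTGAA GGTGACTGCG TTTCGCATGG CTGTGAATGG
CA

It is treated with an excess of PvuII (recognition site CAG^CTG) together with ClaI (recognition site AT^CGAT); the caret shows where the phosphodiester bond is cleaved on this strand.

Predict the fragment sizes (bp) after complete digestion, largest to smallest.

84, 61, 55, 26, 16 bp

PvuII sites (CAGCTG) start at positions 45, 142, 203.
PvuII cuts after base 3 of each site, so after positions 47, 144, 205.
ClaI sites (ATCGAT) start at positions 101, 117.
ClaI cuts after base 2 of each site, so after positions 102, 118.
Combined cut positions: 47, 102, 118, 144, 205.
Circular molecule, 5 cuts → 5 fragments:
  48–102 → 55 bp
  103–118 → 16 bp
  119–144 → 26 bp
  145–205 → 61 bp
  206–242 then 1–47 → 37 + 47 = 84 bp
Sorted largest to smallest: 84, 61, 55, 26, 16 bp.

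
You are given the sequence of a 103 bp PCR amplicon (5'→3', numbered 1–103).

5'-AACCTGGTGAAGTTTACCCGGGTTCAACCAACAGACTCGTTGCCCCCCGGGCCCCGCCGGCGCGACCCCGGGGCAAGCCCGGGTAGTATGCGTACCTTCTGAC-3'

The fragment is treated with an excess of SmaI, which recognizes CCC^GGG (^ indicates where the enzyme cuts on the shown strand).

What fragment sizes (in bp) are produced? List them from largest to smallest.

SmaI sites (CCCGGG) start at positions 17, 46, 67, 78.
SmaI cuts after base 3 of each site, so after positions 19, 48, 69, 80.
Linear molecule, 4 cuts → 5 fragments:
  1–19 → 19 bp
  20–48 → 29 bp
  49–69 → 21 bp
  70–80 → 11 bp
  81–103 → 23 bp
Sorted largest to smallest: 29, 23, 21, 19, 11 bp.

29, 23, 21, 19, 11 bp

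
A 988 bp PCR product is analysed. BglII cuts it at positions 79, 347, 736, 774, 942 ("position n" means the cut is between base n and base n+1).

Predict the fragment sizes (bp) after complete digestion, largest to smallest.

389, 268, 168, 79, 46, 38 bp

Linear molecule, 5 cuts → 6 fragments:
  79 − 0 = 79 bp
  347 − 79 = 268 bp
  736 − 347 = 389 bp
  774 − 736 = 38 bp
  942 − 774 = 168 bp
  988 − 942 = 46 bp
Sorted largest to smallest: 389, 268, 168, 79, 46, 38 bp.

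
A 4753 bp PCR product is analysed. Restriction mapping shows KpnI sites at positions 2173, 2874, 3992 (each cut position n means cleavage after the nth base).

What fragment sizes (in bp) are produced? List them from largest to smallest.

2173, 1118, 761, 701 bp

Linear molecule, 3 cuts → 4 fragments:
  2173 − 0 = 2173 bp
  2874 − 2173 = 701 bp
  3992 − 2874 = 1118 bp
  4753 − 3992 = 761 bp
Sorted largest to smallest: 2173, 1118, 761, 701 bp.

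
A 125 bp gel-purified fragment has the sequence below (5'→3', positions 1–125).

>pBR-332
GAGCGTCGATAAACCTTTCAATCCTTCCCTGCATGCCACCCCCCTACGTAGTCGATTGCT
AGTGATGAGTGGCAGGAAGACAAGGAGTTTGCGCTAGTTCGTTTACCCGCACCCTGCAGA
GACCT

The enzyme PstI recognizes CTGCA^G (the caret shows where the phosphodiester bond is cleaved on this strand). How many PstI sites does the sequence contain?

1

CTGCAG occurs starting at position 114.
PstI cuts at 1 site.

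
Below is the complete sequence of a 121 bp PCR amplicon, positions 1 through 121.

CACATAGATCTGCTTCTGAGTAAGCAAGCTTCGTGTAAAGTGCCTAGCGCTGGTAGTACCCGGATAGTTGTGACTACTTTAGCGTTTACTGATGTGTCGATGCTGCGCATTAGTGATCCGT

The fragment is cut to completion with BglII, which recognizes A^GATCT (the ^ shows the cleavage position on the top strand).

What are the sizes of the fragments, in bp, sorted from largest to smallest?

115, 6 bp

The BglII site (AGATCT) starts at position 6.
BglII cuts after the first base of each site, so after position 6.
Linear molecule, 1 cut → 2 fragments:
  1–6 → 6 bp
  7–121 → 115 bp
Sorted largest to smallest: 115, 6 bp.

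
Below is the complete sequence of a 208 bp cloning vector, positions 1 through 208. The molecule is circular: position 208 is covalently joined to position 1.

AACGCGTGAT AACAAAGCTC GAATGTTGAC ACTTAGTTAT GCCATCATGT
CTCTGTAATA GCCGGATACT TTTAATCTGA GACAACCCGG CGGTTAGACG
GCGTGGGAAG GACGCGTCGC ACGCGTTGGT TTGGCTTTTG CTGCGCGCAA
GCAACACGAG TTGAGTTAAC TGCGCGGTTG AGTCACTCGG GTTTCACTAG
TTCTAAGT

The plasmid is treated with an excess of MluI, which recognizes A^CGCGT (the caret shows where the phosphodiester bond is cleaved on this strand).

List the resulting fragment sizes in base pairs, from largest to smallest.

110, 89, 9 bp

MluI sites (ACGCGT) start at positions 2, 112, 121.
MluI cuts after the first base of each site, so after positions 2, 112, 121.
Circular molecule, 3 cuts → 3 fragments:
  3–112 → 110 bp
  113–121 → 9 bp
  122–208 then 1–2 → 87 + 2 = 89 bp
Sorted largest to smallest: 110, 89, 9 bp.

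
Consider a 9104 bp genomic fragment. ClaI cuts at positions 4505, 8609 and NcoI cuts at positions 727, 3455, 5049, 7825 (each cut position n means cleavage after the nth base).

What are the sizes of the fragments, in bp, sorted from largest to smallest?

Combined cut positions (sorted): 727, 3455, 4505, 5049, 7825, 8609.
Linear molecule, 6 cuts → 7 fragments:
  727 − 0 = 727 bp
  3455 − 727 = 2728 bp
  4505 − 3455 = 1050 bp
  5049 − 4505 = 544 bp
  7825 − 5049 = 2776 bp
  8609 − 7825 = 784 bp
  9104 − 8609 = 495 bp
Sorted largest to smallest: 2776, 2728, 1050, 784, 727, 544, 495 bp.

2776, 2728, 1050, 784, 727, 544, 495 bp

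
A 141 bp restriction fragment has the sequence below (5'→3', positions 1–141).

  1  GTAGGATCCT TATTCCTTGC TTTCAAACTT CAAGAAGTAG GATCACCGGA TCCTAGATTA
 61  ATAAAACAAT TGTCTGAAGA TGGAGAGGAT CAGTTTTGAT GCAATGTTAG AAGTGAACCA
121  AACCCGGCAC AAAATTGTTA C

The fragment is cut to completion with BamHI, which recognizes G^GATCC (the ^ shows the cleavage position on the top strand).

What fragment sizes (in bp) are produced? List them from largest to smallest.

93, 44, 4 bp

BamHI sites (GGATCC) start at positions 4, 48.
BamHI cuts after the first base of each site, so after positions 4, 48.
Linear molecule, 2 cuts → 3 fragments:
  1–4 → 4 bp
  5–48 → 44 bp
  49–141 → 93 bp
Sorted largest to smallest: 93, 44, 4 bp.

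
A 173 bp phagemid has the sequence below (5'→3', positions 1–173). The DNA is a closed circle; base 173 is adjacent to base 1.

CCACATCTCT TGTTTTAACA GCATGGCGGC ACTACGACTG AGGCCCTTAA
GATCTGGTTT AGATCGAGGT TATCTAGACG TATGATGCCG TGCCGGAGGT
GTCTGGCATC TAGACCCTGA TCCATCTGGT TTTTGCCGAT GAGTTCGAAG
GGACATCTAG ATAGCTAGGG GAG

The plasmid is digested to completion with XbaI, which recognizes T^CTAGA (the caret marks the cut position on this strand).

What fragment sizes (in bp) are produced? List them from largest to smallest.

90, 47, 36 bp

XbaI sites (TCTAGA) start at positions 73, 109, 156.
XbaI cuts after the first base of each site, so after positions 73, 109, 156.
Circular molecule, 3 cuts → 3 fragments:
  74–109 → 36 bp
  110–156 → 47 bp
  157–173 then 1–73 → 17 + 73 = 90 bp
Sorted largest to smallest: 90, 47, 36 bp.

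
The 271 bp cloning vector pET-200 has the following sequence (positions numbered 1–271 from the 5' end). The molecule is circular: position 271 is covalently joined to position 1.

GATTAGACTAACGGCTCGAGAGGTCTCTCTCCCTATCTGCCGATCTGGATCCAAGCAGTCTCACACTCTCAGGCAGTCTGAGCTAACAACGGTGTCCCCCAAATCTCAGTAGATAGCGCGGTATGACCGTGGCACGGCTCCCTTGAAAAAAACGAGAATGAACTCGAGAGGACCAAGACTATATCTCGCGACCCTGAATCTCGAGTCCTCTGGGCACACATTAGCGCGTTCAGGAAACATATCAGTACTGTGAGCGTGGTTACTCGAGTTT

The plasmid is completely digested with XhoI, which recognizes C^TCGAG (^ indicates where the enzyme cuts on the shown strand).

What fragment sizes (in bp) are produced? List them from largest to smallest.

XhoI sites (CTCGAG) start at positions 15, 163, 200, 263.
XhoI cuts after the first base of each site, so after positions 15, 163, 200, 263.
Circular molecule, 4 cuts → 4 fragments:
  16–163 → 148 bp
  164–200 → 37 bp
  201–263 → 63 bp
  264–271 then 1–15 → 8 + 15 = 23 bp
Sorted largest to smallest: 148, 63, 37, 23 bp.

148, 63, 37, 23 bp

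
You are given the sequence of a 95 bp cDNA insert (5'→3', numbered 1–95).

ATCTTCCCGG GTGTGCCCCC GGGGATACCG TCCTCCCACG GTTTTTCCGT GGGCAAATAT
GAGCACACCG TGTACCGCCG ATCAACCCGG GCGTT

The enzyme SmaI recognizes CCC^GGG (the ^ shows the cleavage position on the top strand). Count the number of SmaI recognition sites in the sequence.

CCCGGG occurs starting at positions 6, 18, 86.
SmaI cuts at 3 sites.

3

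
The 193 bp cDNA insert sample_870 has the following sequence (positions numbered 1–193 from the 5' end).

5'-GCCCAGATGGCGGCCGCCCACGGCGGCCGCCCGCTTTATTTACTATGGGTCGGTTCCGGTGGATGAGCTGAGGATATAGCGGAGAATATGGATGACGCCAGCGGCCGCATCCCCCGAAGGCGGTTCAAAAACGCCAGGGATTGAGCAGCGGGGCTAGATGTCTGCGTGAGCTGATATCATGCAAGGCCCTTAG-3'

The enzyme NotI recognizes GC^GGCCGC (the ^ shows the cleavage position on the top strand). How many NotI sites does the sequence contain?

GCGGCCGC occurs starting at positions 10, 23, 101.
NotI cuts at 3 sites.

3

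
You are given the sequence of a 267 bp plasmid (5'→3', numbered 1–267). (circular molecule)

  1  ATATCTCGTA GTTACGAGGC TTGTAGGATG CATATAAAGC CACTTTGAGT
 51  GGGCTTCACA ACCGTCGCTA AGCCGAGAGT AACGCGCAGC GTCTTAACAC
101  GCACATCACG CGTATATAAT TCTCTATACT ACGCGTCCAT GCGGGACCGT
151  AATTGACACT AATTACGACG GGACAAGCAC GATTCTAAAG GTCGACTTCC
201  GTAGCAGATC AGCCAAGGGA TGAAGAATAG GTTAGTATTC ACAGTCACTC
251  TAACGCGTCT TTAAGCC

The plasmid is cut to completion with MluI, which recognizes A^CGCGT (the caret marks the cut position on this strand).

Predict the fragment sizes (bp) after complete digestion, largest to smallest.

122, 122, 23 bp

MluI sites (ACGCGT) start at positions 108, 131, 253.
MluI cuts after the first base of each site, so after positions 108, 131, 253.
Circular molecule, 3 cuts → 3 fragments:
  109–131 → 23 bp
  132–253 → 122 bp
  254–267 then 1–108 → 14 + 108 = 122 bp
Sorted largest to smallest: 122, 122, 23 bp.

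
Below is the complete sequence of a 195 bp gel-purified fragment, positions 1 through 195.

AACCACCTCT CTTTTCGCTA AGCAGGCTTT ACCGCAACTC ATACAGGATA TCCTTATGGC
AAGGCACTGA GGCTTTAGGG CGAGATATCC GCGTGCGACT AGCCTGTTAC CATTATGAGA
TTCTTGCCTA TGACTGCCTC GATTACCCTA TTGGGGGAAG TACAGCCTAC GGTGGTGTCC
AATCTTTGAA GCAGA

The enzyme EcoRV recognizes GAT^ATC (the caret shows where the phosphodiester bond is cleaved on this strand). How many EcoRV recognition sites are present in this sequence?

2

GATATC occurs starting at positions 47, 84.
EcoRV cuts at 2 sites.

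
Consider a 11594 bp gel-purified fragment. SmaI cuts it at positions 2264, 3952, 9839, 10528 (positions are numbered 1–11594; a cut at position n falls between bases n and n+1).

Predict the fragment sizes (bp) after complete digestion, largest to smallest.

Linear molecule, 4 cuts → 5 fragments:
  2264 − 0 = 2264 bp
  3952 − 2264 = 1688 bp
  9839 − 3952 = 5887 bp
  10528 − 9839 = 689 bp
  11594 − 10528 = 1066 bp
Sorted largest to smallest: 5887, 2264, 1688, 1066, 689 bp.

5887, 2264, 1688, 1066, 689 bp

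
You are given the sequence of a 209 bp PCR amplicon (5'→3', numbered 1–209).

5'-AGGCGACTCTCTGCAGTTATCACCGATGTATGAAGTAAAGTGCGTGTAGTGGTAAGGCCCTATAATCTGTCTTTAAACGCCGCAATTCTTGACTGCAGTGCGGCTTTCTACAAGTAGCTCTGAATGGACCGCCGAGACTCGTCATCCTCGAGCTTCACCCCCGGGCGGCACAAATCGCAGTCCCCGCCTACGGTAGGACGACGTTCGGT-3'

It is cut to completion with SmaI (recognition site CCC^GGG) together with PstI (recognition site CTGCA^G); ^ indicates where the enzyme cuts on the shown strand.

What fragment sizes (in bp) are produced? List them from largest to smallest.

82, 65, 47, 15 bp

The SmaI site (CCCGGG) starts at position 160.
SmaI cuts after base 3 of each site, so after position 162.
PstI sites (CTGCAG) start at positions 11, 93.
PstI cuts after base 5 of each site (before the last base), so after positions 15, 97.
Combined cut positions: 15, 97, 162.
Linear molecule, 3 cuts → 4 fragments:
  1–15 → 15 bp
  16–97 → 82 bp
  98–162 → 65 bp
  163–209 → 47 bp
Sorted largest to smallest: 82, 65, 47, 15 bp.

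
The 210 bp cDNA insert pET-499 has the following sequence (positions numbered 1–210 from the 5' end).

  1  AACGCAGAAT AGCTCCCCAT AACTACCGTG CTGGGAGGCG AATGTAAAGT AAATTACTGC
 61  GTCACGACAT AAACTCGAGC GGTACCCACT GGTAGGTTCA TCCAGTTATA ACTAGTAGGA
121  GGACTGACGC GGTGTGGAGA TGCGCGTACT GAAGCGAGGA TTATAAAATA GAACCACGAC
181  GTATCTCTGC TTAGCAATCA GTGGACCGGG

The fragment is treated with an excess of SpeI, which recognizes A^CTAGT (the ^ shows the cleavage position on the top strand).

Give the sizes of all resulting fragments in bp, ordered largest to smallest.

111, 99 bp

The SpeI site (ACTAGT) starts at position 111.
SpeI cuts after the first base of each site, so after position 111.
Linear molecule, 1 cut → 2 fragments:
  1–111 → 111 bp
  112–210 → 99 bp
Sorted largest to smallest: 111, 99 bp.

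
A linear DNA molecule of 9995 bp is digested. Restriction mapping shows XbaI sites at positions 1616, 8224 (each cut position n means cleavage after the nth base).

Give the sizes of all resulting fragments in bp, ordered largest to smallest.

6608, 1771, 1616 bp

Linear molecule, 2 cuts → 3 fragments:
  1616 − 0 = 1616 bp
  8224 − 1616 = 6608 bp
  9995 − 8224 = 1771 bp
Sorted largest to smallest: 6608, 1771, 1616 bp.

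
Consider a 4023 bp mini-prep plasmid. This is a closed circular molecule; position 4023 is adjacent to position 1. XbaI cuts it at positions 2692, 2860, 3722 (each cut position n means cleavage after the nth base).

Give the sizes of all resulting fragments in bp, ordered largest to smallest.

2993, 862, 168 bp

Circular molecule, 3 cuts → 3 fragments:
  2860 − 2692 = 168 bp
  3722 − 2860 = 862 bp
  wrap: 4023 − 3722 + 2692 = 2993 bp
Sorted largest to smallest: 2993, 862, 168 bp.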